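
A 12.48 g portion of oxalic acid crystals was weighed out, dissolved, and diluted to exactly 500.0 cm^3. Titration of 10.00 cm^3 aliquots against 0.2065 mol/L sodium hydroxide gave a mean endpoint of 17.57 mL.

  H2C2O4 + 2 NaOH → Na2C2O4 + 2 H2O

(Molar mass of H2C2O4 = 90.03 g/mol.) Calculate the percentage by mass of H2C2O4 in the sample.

65.43 %

n(NaOH) per titration = 0.01757 × 0.2065 = 3.628 × 10^-3 mol
From the 1:2 ratio, n(H2C2O4) in each aliquot = 1/2 × 3.628 × 10^-3 = 1.814 × 10^-3 mol
n(H2C2O4) in the whole flask = 1.814 × 10^-3 × 500.0/10.00 = 0.09071 mol
mass of H2C2O4 = 0.09071 × 90.03 = 8.166 g
% H2C2O4 = 8.166 / 12.48 × 100 = 65.43 %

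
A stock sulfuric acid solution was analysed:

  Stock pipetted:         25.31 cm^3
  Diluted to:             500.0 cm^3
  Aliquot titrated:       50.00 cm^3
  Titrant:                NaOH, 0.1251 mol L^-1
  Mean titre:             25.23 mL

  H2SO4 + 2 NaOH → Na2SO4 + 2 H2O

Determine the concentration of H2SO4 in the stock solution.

0.6235 mol/L

n(NaOH) = 0.02523 × 0.1251 = 3.156 × 10^-3 mol
From the 1:2 ratio, n(H2SO4) in the aliquot = 1/2 × 3.156 × 10^-3 = 1.578 × 10^-3 mol
[H2SO4]_dilute = 1.578 × 10^-3 / 0.05000 = 0.03156 mol/L
Dilution factor = 500.0 / 25.31 = 19.76
[H2SO4]_stock = 0.03156 × 19.76 = 0.6235 mol/L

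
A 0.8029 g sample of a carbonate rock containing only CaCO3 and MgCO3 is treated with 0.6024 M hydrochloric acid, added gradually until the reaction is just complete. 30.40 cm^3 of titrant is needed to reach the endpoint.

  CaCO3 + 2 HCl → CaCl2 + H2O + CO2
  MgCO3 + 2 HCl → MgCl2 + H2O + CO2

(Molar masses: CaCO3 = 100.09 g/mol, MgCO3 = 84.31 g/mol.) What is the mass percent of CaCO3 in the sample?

n(HCl) = 0.03040 × 0.6024 = 0.01831 mol
Let x = n(CaCO3), y = n(MgCO3).
Titrant: 2x + 2y = 0.01831;  mass: 100.09x + 84.31y = 0.8029
Solving, x = 1.959 × 10^-3 mol, y = 7.197 × 10^-3 mol
mass of CaCO3 = 1.959 × 10^-3 × 100.09 = 0.1961 g
% CaCO3 = 0.1961 / 0.8029 × 100 = 24.42 %

24.42 %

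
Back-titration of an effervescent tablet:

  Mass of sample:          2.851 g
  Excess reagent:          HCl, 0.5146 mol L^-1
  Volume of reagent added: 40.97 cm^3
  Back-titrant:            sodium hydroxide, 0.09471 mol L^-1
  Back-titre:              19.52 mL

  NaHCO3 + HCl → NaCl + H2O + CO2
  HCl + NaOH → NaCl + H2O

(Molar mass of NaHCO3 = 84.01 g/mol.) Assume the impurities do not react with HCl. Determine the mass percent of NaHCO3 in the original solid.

56.68 %

n(HCl) added = 0.04097 × 0.5146 = 0.02108 mol
n(NaOH) used in back-titration = 0.01952 × 0.09471 = 1.849 × 10^-3 mol
n(HCl) left over = 1.849 × 10^-3 mol (1:1 ratio)
n(HCl) consumed by analyte = 0.02108 − 1.849 × 10^-3 = 0.01923 mol
n(NaHCO3) = 0.01923 mol (1:1 ratio)
mass of NaHCO3 = 0.01923 × 84.01 = 1.616 g
% NaHCO3 = 1.616 / 2.851 × 100 = 56.68 %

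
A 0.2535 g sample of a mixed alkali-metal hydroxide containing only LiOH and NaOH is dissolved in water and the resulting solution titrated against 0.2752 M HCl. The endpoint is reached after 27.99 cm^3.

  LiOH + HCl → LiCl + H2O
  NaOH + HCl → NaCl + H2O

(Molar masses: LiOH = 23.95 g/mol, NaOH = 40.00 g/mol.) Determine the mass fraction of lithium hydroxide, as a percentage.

32.15 %

n(HCl) = 0.02799 × 0.2752 = 7.703 × 10^-3 mol
Let x = n(LiOH), y = n(NaOH).
Titrant: 1x + 1y = 7.703 × 10^-3;  mass: 23.95x + 40.00y = 0.2535
Solving, x = 3.403 × 10^-3 mol, y = 4.300 × 10^-3 mol
mass of LiOH = 3.403 × 10^-3 × 23.95 = 0.08150 g
% LiOH = 0.08150 / 0.2535 × 100 = 32.15 %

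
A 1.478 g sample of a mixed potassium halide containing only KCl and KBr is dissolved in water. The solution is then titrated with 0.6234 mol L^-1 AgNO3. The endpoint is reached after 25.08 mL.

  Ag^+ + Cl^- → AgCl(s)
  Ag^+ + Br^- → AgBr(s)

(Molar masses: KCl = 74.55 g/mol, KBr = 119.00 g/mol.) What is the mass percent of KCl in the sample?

43.41 %

n(AgNO3) = 0.02508 × 0.6234 = 0.01563 mol
Let x = n(KCl), y = n(KBr).
Titrant: 1x + 1y = 0.01563;  mass: 74.55x + 119.00y = 1.478
Solving, x = 8.606 × 10^-3 mol, y = 7.029 × 10^-3 mol
mass of KCl = 8.606 × 10^-3 × 74.55 = 0.6416 g
% KCl = 0.6416 / 1.478 × 100 = 43.41 %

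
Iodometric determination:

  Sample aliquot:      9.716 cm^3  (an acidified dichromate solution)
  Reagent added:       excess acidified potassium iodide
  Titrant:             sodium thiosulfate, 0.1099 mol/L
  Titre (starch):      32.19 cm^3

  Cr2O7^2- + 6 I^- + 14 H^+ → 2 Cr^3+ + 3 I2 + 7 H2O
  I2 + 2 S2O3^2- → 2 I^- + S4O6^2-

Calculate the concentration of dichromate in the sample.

0.06068 mol/L

n(S2O3^2-) = 0.03219 × 0.1099 = 3.538 × 10^-3 mol
n(I2) = n(S2O3^2-)/2 = 1.769 × 10^-3 mol
From the 1:3 ratio, n(Cr2O7^2-) in the aliquot = 1/3 × 1.769 × 10^-3 = 5.896 × 10^-4 mol
[Cr2O7^2-] = 5.896 × 10^-4 / 0.009716 = 0.06068 mol/L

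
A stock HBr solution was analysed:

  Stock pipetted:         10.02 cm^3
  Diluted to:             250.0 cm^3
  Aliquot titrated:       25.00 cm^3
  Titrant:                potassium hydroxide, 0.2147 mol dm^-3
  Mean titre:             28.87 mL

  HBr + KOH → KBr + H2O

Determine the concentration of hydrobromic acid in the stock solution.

6.186 mol/L

n(KOH) = 0.02887 × 0.2147 = 6.198 × 10^-3 mol
n(HBr) in the aliquot = 6.198 × 10^-3 mol (1:1 ratio)
[HBr]_dilute = 6.198 × 10^-3 / 0.02500 = 0.2479 mol/L
Dilution factor = 250.0 / 10.02 = 24.95
[HBr]_stock = 0.2479 × 24.95 = 6.186 mol/L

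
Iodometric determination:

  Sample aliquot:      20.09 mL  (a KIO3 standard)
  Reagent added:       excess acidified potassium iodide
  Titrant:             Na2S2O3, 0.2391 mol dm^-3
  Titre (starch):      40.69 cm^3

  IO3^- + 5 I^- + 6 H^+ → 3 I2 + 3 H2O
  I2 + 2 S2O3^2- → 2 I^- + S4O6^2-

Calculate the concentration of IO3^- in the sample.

n(S2O3^2-) = 0.04069 × 0.2391 = 9.729 × 10^-3 mol
n(I2) = n(S2O3^2-)/2 = 4.864 × 10^-3 mol
From the 1:3 ratio, n(IO3^-) in the aliquot = 1/3 × 4.864 × 10^-3 = 1.621 × 10^-3 mol
[IO3^-] = 1.621 × 10^-3 / 0.02009 = 0.08071 mol/L

0.08071 mol/L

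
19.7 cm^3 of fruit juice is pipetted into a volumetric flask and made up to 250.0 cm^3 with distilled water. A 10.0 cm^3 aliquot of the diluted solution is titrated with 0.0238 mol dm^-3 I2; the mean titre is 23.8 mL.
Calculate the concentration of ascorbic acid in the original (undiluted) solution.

0.719 mol/L

C6H8O6 + I2 → C6H6O6 + 2 HI
n(I2) = 0.0238 × 0.0238 = 5.66 × 10^-4 mol
n(C6H8O6) in the aliquot = 5.66 × 10^-4 mol (1:1 ratio)
[C6H8O6]_dilute = 5.66 × 10^-4 / 0.0100 = 0.0566 mol/L
Dilution factor = 250.0 / 19.7 = 12.69
[C6H8O6]_stock = 0.0566 × 12.69 = 0.719 mol/L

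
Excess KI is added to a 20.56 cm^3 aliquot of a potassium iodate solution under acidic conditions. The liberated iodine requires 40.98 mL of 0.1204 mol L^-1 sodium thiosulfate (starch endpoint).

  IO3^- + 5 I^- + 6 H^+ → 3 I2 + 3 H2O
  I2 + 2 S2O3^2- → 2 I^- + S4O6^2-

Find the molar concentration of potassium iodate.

0.04000 mol/L

n(S2O3^2-) = 0.04098 × 0.1204 = 4.934 × 10^-3 mol
n(I2) = n(S2O3^2-)/2 = 2.467 × 10^-3 mol
From the 1:3 ratio, n(IO3^-) in the aliquot = 1/3 × 2.467 × 10^-3 = 8.223 × 10^-4 mol
[IO3^-] = 8.223 × 10^-4 / 0.02056 = 0.04000 mol/L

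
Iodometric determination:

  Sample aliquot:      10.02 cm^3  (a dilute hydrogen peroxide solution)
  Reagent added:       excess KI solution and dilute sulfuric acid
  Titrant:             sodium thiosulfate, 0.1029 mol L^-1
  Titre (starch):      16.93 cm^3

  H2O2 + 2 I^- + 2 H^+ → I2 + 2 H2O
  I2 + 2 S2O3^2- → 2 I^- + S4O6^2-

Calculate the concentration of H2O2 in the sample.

n(S2O3^2-) = 0.01693 × 0.1029 = 1.742 × 10^-3 mol
n(I2) = n(S2O3^2-)/2 = 8.710 × 10^-4 mol
n(H2O2) in the aliquot = 8.710 × 10^-4 mol (1:1 ratio)
[H2O2] = 8.710 × 10^-4 / 0.01002 = 0.08693 mol/L

0.08693 mol/L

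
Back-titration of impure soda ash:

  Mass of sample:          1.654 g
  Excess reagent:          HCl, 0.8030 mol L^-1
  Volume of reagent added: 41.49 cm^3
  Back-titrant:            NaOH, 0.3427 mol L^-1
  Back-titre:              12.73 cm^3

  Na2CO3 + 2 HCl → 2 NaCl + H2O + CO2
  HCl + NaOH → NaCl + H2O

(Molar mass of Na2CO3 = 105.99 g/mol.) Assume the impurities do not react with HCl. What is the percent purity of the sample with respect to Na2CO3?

92.77 %

n(HCl) added = 0.04149 × 0.8030 = 0.03332 mol
n(NaOH) used in back-titration = 0.01273 × 0.3427 = 4.363 × 10^-3 mol
n(HCl) left over = 4.363 × 10^-3 mol (1:1 ratio)
n(HCl) consumed by analyte = 0.03332 − 4.363 × 10^-3 = 0.02895 mol
From the 1:2 ratio, n(Na2CO3) = 1/2 × 0.02895 = 0.01448 mol
mass of Na2CO3 = 0.01448 × 105.99 = 1.534 g
% Na2CO3 = 1.534 / 1.654 × 100 = 92.77 %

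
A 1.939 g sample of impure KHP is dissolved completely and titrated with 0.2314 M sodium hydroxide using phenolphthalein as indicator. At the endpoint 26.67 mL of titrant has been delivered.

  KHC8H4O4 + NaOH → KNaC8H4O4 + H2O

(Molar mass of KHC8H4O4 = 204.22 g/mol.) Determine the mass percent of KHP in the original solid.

65.00 %

n(NaOH) = 0.02667 L × 0.2314 mol/L = 6.171 × 10^-3 mol
n(KHC8H4O4) = 6.171 × 10^-3 mol (1:1 ratio)
mass of KHC8H4O4 = 6.171 × 10^-3 × 204.22 g/mol = 1.260 g
% KHC8H4O4 = 1.260 / 1.939 × 100 = 65.00 %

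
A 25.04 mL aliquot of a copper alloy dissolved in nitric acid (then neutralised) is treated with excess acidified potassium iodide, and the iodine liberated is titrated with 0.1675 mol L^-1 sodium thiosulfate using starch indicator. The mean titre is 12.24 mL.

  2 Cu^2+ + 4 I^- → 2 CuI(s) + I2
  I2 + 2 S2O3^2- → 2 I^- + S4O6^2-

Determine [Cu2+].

0.08188 mol/L

n(S2O3^2-) = 0.01224 × 0.1675 = 2.050 × 10^-3 mol
n(I2) = n(S2O3^2-)/2 = 1.025 × 10^-3 mol
From the 2:1 ratio, n(Cu2+) in the aliquot = 2/1 × 1.025 × 10^-3 = 2.050 × 10^-3 mol
[Cu2+] = 2.050 × 10^-3 / 0.02504 = 0.08188 mol/L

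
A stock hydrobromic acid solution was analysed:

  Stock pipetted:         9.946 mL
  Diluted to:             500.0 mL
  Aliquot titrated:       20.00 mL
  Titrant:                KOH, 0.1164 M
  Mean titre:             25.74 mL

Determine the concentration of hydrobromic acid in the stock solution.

7.531 M

HBr + KOH → KBr + H2O
n(KOH) = 0.02574 × 0.1164 = 2.996 × 10^-3 mol
n(HBr) in the aliquot = 2.996 × 10^-3 mol (1:1 ratio)
[HBr]_dilute = 2.996 × 10^-3 / 0.02000 = 0.1498 mol/L
Dilution factor = 500.0 / 9.946 = 50.27
[HBr]_stock = 0.1498 × 50.27 = 7.531 mol/L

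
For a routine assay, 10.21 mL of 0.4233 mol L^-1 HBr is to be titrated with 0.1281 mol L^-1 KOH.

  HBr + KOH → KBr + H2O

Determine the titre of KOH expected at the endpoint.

33.74 mL

n(HBr) = 0.01021 L × 0.4233 mol/L = 4.322 × 10^-3 mol
n(KOH) = 4.322 × 10^-3 mol (1:1 stoichiometry)
V(KOH) = 4.322 × 10^-3 mol / 0.1281 mol/L = 0.03374 L = 33.74 mL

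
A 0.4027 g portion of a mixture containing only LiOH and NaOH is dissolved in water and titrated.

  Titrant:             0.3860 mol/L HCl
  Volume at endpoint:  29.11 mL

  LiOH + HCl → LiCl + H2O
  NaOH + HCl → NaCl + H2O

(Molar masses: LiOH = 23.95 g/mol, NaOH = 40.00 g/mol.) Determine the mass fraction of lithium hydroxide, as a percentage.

17.33 %

n(HCl) = 0.02911 × 0.3860 = 0.01124 mol
Let x = n(LiOH), y = n(NaOH).
Titrant: 1x + 1y = 0.01124;  mass: 23.95x + 40.00y = 0.4027
Solving, x = 2.913 × 10^-3 mol, y = 8.323 × 10^-3 mol
mass of LiOH = 2.913 × 10^-3 × 23.95 = 0.06977 g
% LiOH = 0.06977 / 0.4027 × 100 = 17.33 %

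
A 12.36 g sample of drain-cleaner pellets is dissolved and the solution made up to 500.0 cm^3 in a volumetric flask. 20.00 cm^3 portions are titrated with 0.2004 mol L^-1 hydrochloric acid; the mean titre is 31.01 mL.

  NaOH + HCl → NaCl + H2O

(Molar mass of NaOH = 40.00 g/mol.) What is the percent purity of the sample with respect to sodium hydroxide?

n(HCl) per titration = 0.03101 × 0.2004 = 6.214 × 10^-3 mol
n(NaOH) in each aliquot = 6.214 × 10^-3 mol (1:1 ratio)
n(NaOH) in the whole flask = 6.214 × 10^-3 × 500.0/20.00 = 0.1554 mol
mass of NaOH = 0.1554 × 40.00 = 6.214 g
% NaOH = 6.214 / 12.36 × 100 = 50.28 %

50.28 %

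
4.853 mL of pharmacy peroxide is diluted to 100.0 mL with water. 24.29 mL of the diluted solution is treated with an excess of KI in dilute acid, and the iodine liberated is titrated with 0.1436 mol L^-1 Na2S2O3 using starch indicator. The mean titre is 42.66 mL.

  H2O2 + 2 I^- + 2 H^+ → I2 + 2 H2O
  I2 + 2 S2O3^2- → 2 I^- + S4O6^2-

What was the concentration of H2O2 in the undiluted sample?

n(S2O3^2-) = 0.04266 × 0.1436 = 6.126 × 10^-3 mol
n(I2) = n(S2O3^2-)/2 = 3.063 × 10^-3 mol
n(H2O2) in the aliquot = 3.063 × 10^-3 mol (1:1 ratio)
[H2O2]_dilute = 3.063 × 10^-3 / 0.02429 = 0.1261 mol/L
[H2O2]_original = 0.1261 × 100.0/4.853 = 2.598 mol/L

2.598 mol/L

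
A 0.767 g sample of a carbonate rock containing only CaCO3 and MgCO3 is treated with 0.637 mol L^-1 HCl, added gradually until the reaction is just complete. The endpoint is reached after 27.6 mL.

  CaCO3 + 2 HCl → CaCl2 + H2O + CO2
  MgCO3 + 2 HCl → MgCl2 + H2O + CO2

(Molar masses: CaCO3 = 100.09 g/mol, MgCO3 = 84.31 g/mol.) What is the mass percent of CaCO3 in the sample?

21.4 %

n(HCl) = 0.0276 × 0.637 = 0.0176 mol
Let x = n(CaCO3), y = n(MgCO3).
Titrant: 2x + 2y = 0.0176;  mass: 100.09x + 84.31y = 0.767
Solving, x = 1.64 × 10^-3 mol, y = 7.15 × 10^-3 mol
mass of CaCO3 = 1.64 × 10^-3 × 100.09 = 0.164 g
% CaCO3 = 0.164 / 0.767 × 100 = 21.4 %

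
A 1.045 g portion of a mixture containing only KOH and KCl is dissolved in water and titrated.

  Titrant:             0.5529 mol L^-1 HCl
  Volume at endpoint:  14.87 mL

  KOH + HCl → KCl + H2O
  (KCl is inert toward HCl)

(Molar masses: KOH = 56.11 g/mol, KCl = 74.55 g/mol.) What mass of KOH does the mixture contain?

n(HCl) = 0.01487 × 0.5529 = 8.222 × 10^-3 mol
Let x = n(KOH), y = n(KCl).
Titrant: 1x = 8.222 × 10^-3;  mass: 56.11x + 74.55y = 1.045
Solving, x = 8.222 × 10^-3 mol, y = 7.829 × 10^-3 mol
mass of KOH = 8.222 × 10^-3 × 56.11 = 0.4613 g

0.4613 g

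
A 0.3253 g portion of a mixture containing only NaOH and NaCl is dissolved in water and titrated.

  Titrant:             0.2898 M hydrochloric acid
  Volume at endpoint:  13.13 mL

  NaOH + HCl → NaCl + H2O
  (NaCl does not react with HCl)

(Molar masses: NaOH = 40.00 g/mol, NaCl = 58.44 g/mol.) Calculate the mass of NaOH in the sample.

n(HCl) = 0.01313 × 0.2898 = 3.805 × 10^-3 mol
Let x = n(NaOH), y = n(NaCl).
Titrant: 1x = 3.805 × 10^-3;  mass: 40.00x + 58.44y = 0.3253
Solving, x = 3.805 × 10^-3 mol, y = 2.962 × 10^-3 mol
mass of NaOH = 3.805 × 10^-3 × 40.00 = 0.1522 g

0.1522 g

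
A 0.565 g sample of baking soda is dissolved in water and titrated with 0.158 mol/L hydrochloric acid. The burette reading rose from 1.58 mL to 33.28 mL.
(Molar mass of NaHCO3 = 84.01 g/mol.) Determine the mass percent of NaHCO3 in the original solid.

NaHCO3 + HCl → NaCl + H2O + CO2
n(HCl) = 0.0317 L × 0.158 mol/L = 5.01 × 10^-3 mol
n(NaHCO3) = 5.01 × 10^-3 mol (1:1 ratio)
mass of NaHCO3 = 5.01 × 10^-3 × 84.01 g/mol = 0.421 g
% NaHCO3 = 0.421 / 0.565 × 100 = 74.5 %

74.5 %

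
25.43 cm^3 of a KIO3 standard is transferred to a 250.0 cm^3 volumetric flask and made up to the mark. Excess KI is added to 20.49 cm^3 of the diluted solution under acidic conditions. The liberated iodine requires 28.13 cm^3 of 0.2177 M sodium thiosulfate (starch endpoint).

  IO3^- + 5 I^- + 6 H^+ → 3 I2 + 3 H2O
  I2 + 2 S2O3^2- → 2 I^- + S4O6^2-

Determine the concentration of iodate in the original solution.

0.4897 M

n(S2O3^2-) = 0.02813 × 0.2177 = 6.124 × 10^-3 mol
n(I2) = n(S2O3^2-)/2 = 3.062 × 10^-3 mol
From the 1:3 ratio, n(IO3^-) in the aliquot = 1/3 × 3.062 × 10^-3 = 1.021 × 10^-3 mol
[IO3^-]_dilute = 1.021 × 10^-3 / 0.02049 = 0.04981 mol/L
[IO3^-]_original = 0.04981 × 250.0/25.43 = 0.4897 mol/L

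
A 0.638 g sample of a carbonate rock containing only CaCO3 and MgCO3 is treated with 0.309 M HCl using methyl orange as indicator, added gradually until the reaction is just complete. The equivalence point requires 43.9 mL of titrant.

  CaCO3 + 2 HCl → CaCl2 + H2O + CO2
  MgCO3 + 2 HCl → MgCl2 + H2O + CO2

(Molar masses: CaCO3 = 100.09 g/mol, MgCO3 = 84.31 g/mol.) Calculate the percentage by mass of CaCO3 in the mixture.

n(HCl) = 0.0439 × 0.309 = 0.0136 mol
Let x = n(CaCO3), y = n(MgCO3).
Titrant: 2x + 2y = 0.0136;  mass: 100.09x + 84.31y = 0.638
Solving, x = 4.19 × 10^-3 mol, y = 2.59 × 10^-3 mol
mass of CaCO3 = 4.19 × 10^-3 × 100.09 = 0.420 g
% CaCO3 = 0.420 / 0.638 × 100 = 65.8 %

65.8 %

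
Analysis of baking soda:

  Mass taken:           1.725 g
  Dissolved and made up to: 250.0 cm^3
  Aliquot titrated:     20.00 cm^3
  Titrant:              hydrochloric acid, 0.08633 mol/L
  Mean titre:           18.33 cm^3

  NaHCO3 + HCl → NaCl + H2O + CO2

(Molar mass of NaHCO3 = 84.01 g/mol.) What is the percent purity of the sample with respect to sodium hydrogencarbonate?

96.33 %

n(HCl) per titration = 0.01833 × 0.08633 = 1.582 × 10^-3 mol
n(NaHCO3) in each aliquot = 1.582 × 10^-3 mol (1:1 ratio)
n(NaHCO3) in the whole flask = 1.582 × 10^-3 × 250.0/20.00 = 0.01978 mol
mass of NaHCO3 = 0.01978 × 84.01 = 1.662 g
% NaHCO3 = 1.662 / 1.725 × 100 = 96.33 %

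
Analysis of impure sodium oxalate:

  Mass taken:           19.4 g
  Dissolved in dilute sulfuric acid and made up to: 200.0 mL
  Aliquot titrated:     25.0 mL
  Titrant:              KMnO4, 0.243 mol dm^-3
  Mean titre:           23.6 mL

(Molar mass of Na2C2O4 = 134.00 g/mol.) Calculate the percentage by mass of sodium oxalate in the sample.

2 MnO4^- + 5 C2O4^2- + 16 H^+ → 2 Mn^2+ + 10 CO2 + 8 H2O
n(KMnO4) per titration = 0.0236 × 0.243 = 5.73 × 10^-3 mol
From the 5:2 ratio, n(Na2C2O4) in each aliquot = 5/2 × 5.73 × 10^-3 = 0.0143 mol
n(Na2C2O4) in the whole flask = 0.0143 × 200.0/25.0 = 0.115 mol
mass of Na2C2O4 = 0.115 × 134.00 = 15.4 g
% Na2C2O4 = 15.4 / 19.4 × 100 = 79.2 %

79.2 %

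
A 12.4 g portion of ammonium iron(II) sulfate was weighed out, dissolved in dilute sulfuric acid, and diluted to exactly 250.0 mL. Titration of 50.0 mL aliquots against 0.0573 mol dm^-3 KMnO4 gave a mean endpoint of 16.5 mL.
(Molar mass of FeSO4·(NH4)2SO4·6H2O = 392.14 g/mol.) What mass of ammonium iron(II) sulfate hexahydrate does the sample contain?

9.27 g

MnO4^- + 5 Fe^2+ + 8 H^+ → Mn^2+ + 5 Fe^3+ + 4 H2O
n(KMnO4) per titration = 0.0165 × 0.0573 = 9.45 × 10^-4 mol
From the 5:1 ratio, n(FeSO4·(NH4)2SO4·6H2O) in each aliquot = 5/1 × 9.45 × 10^-4 = 4.73 × 10^-3 mol
n(FeSO4·(NH4)2SO4·6H2O) in the whole flask = 4.73 × 10^-3 × 250.0/50.0 = 0.0236 mol
mass of FeSO4·(NH4)2SO4·6H2O = 0.0236 × 392.14 = 9.27 g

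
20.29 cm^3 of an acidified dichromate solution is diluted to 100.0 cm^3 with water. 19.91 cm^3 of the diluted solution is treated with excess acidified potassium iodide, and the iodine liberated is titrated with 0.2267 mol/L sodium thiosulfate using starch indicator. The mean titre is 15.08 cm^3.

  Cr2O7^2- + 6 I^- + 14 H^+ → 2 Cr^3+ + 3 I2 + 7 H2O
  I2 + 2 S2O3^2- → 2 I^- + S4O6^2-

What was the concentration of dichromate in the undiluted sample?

0.1410 mol/L

n(S2O3^2-) = 0.01508 × 0.2267 = 3.419 × 10^-3 mol
n(I2) = n(S2O3^2-)/2 = 1.709 × 10^-3 mol
From the 1:3 ratio, n(Cr2O7^2-) in the aliquot = 1/3 × 1.709 × 10^-3 = 5.698 × 10^-4 mol
[Cr2O7^2-]_dilute = 5.698 × 10^-4 / 0.01991 = 0.02862 mol/L
[Cr2O7^2-]_original = 0.02862 × 100.0/20.29 = 0.1410 mol/L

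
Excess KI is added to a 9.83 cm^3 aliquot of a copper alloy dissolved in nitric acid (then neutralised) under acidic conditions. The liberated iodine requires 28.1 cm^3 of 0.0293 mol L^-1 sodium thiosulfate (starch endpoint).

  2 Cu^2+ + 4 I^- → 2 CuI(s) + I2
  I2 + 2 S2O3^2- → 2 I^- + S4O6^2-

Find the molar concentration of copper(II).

0.0838 mol/L

n(S2O3^2-) = 0.0281 × 0.0293 = 8.23 × 10^-4 mol
n(I2) = n(S2O3^2-)/2 = 4.12 × 10^-4 mol
From the 2:1 ratio, n(Cu2+) in the aliquot = 2/1 × 4.12 × 10^-4 = 8.23 × 10^-4 mol
[Cu2+] = 8.23 × 10^-4 / 0.00983 = 0.0838 mol/L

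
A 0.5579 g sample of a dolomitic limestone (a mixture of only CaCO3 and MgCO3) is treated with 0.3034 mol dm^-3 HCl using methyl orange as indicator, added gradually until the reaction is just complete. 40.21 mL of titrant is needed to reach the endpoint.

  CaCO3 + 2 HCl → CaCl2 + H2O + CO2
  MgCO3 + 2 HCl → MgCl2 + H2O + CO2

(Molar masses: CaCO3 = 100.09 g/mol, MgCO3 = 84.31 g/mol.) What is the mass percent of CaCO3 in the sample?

n(HCl) = 0.04021 × 0.3034 = 0.01220 mol
Let x = n(CaCO3), y = n(MgCO3).
Titrant: 2x + 2y = 0.01220;  mass: 100.09x + 84.31y = 0.5579
Solving, x = 2.764 × 10^-3 mol, y = 3.336 × 10^-3 mol
mass of CaCO3 = 2.764 × 10^-3 × 100.09 = 0.2767 g
% CaCO3 = 0.2767 / 0.5579 × 100 = 49.59 %

49.59 %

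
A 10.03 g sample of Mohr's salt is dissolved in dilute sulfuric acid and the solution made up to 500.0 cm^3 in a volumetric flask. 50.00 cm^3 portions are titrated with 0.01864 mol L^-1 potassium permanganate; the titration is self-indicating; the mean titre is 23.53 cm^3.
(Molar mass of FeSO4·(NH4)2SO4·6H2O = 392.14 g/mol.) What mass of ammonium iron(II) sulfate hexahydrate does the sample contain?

8.600 g

MnO4^- + 5 Fe^2+ + 8 H^+ → Mn^2+ + 5 Fe^3+ + 4 H2O
n(KMnO4) per titration = 0.02353 × 0.01864 = 4.386 × 10^-4 mol
From the 5:1 ratio, n(FeSO4·(NH4)2SO4·6H2O) in each aliquot = 5/1 × 4.386 × 10^-4 = 2.193 × 10^-3 mol
n(FeSO4·(NH4)2SO4·6H2O) in the whole flask = 2.193 × 10^-3 × 500.0/50.00 = 0.02193 mol
mass of FeSO4·(NH4)2SO4·6H2O = 0.02193 × 392.14 = 8.600 g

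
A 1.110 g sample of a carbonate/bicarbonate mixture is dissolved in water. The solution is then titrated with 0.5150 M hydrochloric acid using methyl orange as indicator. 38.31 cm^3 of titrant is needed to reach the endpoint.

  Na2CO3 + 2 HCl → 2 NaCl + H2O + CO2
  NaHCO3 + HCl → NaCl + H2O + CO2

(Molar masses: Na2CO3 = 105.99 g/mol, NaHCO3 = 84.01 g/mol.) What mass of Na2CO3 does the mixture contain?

n(HCl) = 0.03831 × 0.5150 = 0.01973 mol
Let x = n(Na2CO3), y = n(NaHCO3).
Titrant: 2x + 1y = 0.01973;  mass: 105.99x + 84.01y = 1.110
Solving, x = 8.826 × 10^-3 mol, y = 2.077 × 10^-3 mol
mass of Na2CO3 = 8.826 × 10^-3 × 105.99 = 0.9355 g

0.9355 g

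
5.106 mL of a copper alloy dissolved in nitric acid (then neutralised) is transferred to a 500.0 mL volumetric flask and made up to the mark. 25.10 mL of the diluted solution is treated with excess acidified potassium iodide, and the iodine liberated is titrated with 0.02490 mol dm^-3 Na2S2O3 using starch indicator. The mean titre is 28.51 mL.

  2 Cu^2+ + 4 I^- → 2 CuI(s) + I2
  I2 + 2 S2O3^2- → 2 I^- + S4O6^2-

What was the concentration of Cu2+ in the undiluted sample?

2.770 mol/L

n(S2O3^2-) = 0.02851 × 0.02490 = 7.099 × 10^-4 mol
n(I2) = n(S2O3^2-)/2 = 3.549 × 10^-4 mol
From the 2:1 ratio, n(Cu2+) in the aliquot = 2/1 × 3.549 × 10^-4 = 7.099 × 10^-4 mol
[Cu2+]_dilute = 7.099 × 10^-4 / 0.02510 = 0.02828 mol/L
[Cu2+]_original = 0.02828 × 500.0/5.106 = 2.770 mol/L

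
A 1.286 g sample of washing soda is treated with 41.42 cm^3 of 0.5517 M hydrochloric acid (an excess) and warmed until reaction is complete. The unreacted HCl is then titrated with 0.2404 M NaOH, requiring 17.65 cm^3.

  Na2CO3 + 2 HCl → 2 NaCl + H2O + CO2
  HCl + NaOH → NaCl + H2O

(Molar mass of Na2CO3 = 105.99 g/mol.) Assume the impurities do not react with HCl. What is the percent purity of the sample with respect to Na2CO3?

76.68 %

n(HCl) added = 0.04142 × 0.5517 = 0.02285 mol
n(NaOH) used in back-titration = 0.01765 × 0.2404 = 4.243 × 10^-3 mol
n(HCl) left over = 4.243 × 10^-3 mol (1:1 ratio)
n(HCl) consumed by analyte = 0.02285 − 4.243 × 10^-3 = 0.01861 mol
From the 1:2 ratio, n(Na2CO3) = 1/2 × 0.01861 = 9.304 × 10^-3 mol
mass of Na2CO3 = 9.304 × 10^-3 × 105.99 = 0.9861 g
% Na2CO3 = 0.9861 / 1.286 × 100 = 76.68 %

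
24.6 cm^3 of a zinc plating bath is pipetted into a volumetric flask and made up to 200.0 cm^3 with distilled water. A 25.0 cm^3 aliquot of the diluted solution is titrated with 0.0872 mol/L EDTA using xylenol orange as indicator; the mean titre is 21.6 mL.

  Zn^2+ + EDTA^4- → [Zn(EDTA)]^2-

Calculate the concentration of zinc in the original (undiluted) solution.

0.613 mol/L

n(EDTA) = 0.0216 × 0.0872 = 1.88 × 10^-3 mol
n(Zn2+) in the aliquot = 1.88 × 10^-3 mol (1:1 ratio)
[Zn2+]_dilute = 1.88 × 10^-3 / 0.0250 = 0.0753 mol/L
Dilution factor = 200.0 / 24.6 = 8.130
[Zn2+]_stock = 0.0753 × 8.130 = 0.613 mol/L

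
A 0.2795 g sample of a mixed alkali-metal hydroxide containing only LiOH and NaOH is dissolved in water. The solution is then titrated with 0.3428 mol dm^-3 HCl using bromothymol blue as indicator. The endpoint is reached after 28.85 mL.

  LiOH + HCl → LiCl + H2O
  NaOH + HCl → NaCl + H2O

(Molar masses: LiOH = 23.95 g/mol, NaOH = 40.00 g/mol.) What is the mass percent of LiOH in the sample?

n(HCl) = 0.02885 × 0.3428 = 9.890 × 10^-3 mol
Let x = n(LiOH), y = n(NaOH).
Titrant: 1x + 1y = 9.890 × 10^-3;  mass: 23.95x + 40.00y = 0.2795
Solving, x = 7.233 × 10^-3 mol, y = 2.657 × 10^-3 mol
mass of LiOH = 7.233 × 10^-3 × 23.95 = 0.1732 g
% LiOH = 0.1732 / 0.2795 × 100 = 61.98 %

61.98 %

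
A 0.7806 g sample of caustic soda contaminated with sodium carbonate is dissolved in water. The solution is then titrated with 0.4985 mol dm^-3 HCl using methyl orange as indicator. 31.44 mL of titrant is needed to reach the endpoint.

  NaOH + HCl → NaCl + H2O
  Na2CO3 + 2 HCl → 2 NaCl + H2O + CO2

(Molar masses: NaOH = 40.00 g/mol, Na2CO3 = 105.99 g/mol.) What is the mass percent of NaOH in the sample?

19.71 %

n(HCl) = 0.03144 × 0.4985 = 0.01567 mol
Let x = n(NaOH), y = n(Na2CO3).
Titrant: 1x + 2y = 0.01567;  mass: 40.00x + 105.99y = 0.7806
Solving, x = 3.846 × 10^-3 mol, y = 5.913 × 10^-3 mol
mass of NaOH = 3.846 × 10^-3 × 40.00 = 0.1539 g
% NaOH = 0.1539 / 0.7806 × 100 = 19.71 %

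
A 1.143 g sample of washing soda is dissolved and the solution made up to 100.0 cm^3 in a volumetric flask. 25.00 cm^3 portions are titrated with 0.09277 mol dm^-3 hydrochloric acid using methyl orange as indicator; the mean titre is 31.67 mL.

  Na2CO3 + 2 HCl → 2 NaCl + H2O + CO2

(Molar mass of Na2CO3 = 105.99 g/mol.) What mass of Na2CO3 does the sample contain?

n(HCl) per titration = 0.03167 × 0.09277 = 2.938 × 10^-3 mol
From the 1:2 ratio, n(Na2CO3) in each aliquot = 1/2 × 2.938 × 10^-3 = 1.469 × 10^-3 mol
n(Na2CO3) in the whole flask = 1.469 × 10^-3 × 100.0/25.00 = 5.876 × 10^-3 mol
mass of Na2CO3 = 5.876 × 10^-3 × 105.99 = 0.6228 g

0.6228 g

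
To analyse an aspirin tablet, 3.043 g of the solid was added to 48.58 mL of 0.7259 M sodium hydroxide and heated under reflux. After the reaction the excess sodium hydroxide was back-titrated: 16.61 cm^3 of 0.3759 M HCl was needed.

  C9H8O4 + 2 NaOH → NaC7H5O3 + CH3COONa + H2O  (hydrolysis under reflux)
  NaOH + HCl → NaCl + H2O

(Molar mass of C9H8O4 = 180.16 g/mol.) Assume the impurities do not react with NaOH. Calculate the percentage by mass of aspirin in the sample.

85.91 %

n(NaOH) added = 0.04858 × 0.7259 = 0.03526 mol
n(HCl) used in back-titration = 0.01661 × 0.3759 = 6.244 × 10^-3 mol
n(NaOH) left over = 6.244 × 10^-3 mol (1:1 ratio)
n(NaOH) consumed by analyte = 0.03526 − 6.244 × 10^-3 = 0.02902 mol
From the 1:2 ratio, n(C9H8O4) = 1/2 × 0.02902 = 0.01451 mol
mass of C9H8O4 = 0.01451 × 180.16 = 2.614 g
% C9H8O4 = 2.614 / 3.043 × 100 = 85.91 %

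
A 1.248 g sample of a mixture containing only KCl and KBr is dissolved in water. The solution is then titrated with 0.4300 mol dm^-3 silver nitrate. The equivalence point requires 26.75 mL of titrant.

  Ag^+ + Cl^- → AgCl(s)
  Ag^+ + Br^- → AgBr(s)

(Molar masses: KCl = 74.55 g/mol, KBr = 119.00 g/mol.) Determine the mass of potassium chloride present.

n(AgNO3) = 0.02675 × 0.4300 = 0.01150 mol
Let x = n(KCl), y = n(KBr).
Titrant: 1x + 1y = 0.01150;  mass: 74.55x + 119.00y = 1.248
Solving, x = 2.718 × 10^-3 mol, y = 8.785 × 10^-3 mol
mass of KCl = 2.718 × 10^-3 × 74.55 = 0.2026 g

0.2026 g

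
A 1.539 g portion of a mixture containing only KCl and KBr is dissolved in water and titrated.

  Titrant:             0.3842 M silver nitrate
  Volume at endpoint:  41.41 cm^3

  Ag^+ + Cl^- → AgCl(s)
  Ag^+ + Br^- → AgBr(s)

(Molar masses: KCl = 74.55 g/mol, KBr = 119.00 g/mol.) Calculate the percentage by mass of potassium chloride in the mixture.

38.61 %

n(AgNO3) = 0.04141 × 0.3842 = 0.01591 mol
Let x = n(KCl), y = n(KBr).
Titrant: 1x + 1y = 0.01591;  mass: 74.55x + 119.00y = 1.539
Solving, x = 7.970 × 10^-3 mol, y = 7.940 × 10^-3 mol
mass of KCl = 7.970 × 10^-3 × 74.55 = 0.5941 g
% KCl = 0.5941 / 1.539 × 100 = 38.61 %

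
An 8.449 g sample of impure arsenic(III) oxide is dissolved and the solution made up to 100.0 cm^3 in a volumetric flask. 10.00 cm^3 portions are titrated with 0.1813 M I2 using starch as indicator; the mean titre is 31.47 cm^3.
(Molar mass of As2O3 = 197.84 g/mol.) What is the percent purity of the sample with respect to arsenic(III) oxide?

As2O3 + 2 I2 + 2 H2O → As2O5 + 4 HI
n(I2) per titration = 0.03147 × 0.1813 = 5.706 × 10^-3 mol
From the 1:2 ratio, n(As2O3) in each aliquot = 1/2 × 5.706 × 10^-3 = 2.853 × 10^-3 mol
n(As2O3) in the whole flask = 2.853 × 10^-3 × 100.0/10.00 = 0.02853 mol
mass of As2O3 = 0.02853 × 197.84 = 5.644 g
% As2O3 = 5.644 / 8.449 × 100 = 66.80 %

66.80 %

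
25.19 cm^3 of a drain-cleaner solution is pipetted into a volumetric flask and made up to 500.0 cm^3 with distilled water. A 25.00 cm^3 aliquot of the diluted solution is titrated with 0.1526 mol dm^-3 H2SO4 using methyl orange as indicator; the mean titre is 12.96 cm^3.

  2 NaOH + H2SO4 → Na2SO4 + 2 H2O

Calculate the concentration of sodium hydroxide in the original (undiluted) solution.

3.140 mol/L

n(H2SO4) = 0.01296 × 0.1526 = 1.978 × 10^-3 mol
From the 2:1 ratio, n(NaOH) in the aliquot = 2/1 × 1.978 × 10^-3 = 3.955 × 10^-3 mol
[NaOH]_dilute = 3.955 × 10^-3 / 0.02500 = 0.1582 mol/L
Dilution factor = 500.0 / 25.19 = 19.85
[NaOH]_stock = 0.1582 × 19.85 = 3.140 mol/L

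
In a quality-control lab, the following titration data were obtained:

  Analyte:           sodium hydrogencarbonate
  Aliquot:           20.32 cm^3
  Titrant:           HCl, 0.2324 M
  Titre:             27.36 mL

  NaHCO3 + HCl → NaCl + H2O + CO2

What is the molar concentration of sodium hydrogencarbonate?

0.3129 M

n(HCl) = 0.02736 L × 0.2324 mol/L = 6.358 × 10^-3 mol
n(NaHCO3) = 6.358 × 10^-3 mol (1:1 mole ratio)
[NaHCO3] = 6.358 × 10^-3 mol / 0.02032 L = 0.3129 mol/L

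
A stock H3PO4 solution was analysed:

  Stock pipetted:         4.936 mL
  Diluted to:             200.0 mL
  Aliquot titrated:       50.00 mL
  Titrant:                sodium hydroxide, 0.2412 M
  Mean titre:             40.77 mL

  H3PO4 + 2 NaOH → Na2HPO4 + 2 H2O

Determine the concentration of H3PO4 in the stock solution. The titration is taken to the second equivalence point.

3.984 M

n(NaOH) = 0.04077 × 0.2412 = 9.834 × 10^-3 mol
From the 1:2 ratio, n(H3PO4) in the aliquot = 1/2 × 9.834 × 10^-3 = 4.917 × 10^-3 mol
[H3PO4]_dilute = 4.917 × 10^-3 / 0.05000 = 0.09834 mol/L
Dilution factor = 200.0 / 4.936 = 40.52
[H3PO4]_stock = 0.09834 × 40.52 = 3.984 mol/L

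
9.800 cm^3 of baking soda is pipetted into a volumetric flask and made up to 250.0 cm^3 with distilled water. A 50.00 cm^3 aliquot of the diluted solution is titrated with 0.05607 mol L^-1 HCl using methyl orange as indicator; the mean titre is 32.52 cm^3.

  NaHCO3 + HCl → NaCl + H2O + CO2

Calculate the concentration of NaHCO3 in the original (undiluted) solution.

n(HCl) = 0.03252 × 0.05607 = 1.823 × 10^-3 mol
n(NaHCO3) in the aliquot = 1.823 × 10^-3 mol (1:1 ratio)
[NaHCO3]_dilute = 1.823 × 10^-3 / 0.05000 = 0.03647 mol/L
Dilution factor = 250.0 / 9.800 = 25.51
[NaHCO3]_stock = 0.03647 × 25.51 = 0.9303 mol/L

0.9303 mol/L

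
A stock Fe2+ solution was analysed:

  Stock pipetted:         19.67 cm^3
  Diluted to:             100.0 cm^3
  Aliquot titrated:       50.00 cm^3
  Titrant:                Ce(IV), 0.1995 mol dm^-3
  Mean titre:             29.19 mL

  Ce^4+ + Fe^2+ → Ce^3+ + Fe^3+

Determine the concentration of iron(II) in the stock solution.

n(Ce4+) = 0.02919 × 0.1995 = 5.823 × 10^-3 mol
n(Fe2+) in the aliquot = 5.823 × 10^-3 mol (1:1 ratio)
[Fe2+]_dilute = 5.823 × 10^-3 / 0.05000 = 0.1165 mol/L
Dilution factor = 100.0 / 19.67 = 5.084
[Fe2+]_stock = 0.1165 × 5.084 = 0.5921 mol/L

0.5921 mol/L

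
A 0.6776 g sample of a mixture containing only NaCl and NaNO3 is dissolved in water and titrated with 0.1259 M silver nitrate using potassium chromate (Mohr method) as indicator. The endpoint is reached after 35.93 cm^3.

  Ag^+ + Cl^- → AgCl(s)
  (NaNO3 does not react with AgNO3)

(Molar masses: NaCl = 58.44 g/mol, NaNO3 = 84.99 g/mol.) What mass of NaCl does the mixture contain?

0.2644 g

n(AgNO3) = 0.03593 × 0.1259 = 4.524 × 10^-3 mol
Let x = n(NaCl), y = n(NaNO3).
Titrant: 1x = 4.524 × 10^-3;  mass: 58.44x + 84.99y = 0.6776
Solving, x = 4.524 × 10^-3 mol, y = 4.862 × 10^-3 mol
mass of NaCl = 4.524 × 10^-3 × 58.44 = 0.2644 g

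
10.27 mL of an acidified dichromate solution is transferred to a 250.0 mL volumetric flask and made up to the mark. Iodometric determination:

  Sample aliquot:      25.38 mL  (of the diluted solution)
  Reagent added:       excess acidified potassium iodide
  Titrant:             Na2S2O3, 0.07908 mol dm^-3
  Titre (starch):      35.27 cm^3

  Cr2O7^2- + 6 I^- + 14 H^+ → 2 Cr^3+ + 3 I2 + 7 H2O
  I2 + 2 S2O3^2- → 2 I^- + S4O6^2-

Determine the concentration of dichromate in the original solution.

0.4459 mol/L

n(S2O3^2-) = 0.03527 × 0.07908 = 2.789 × 10^-3 mol
n(I2) = n(S2O3^2-)/2 = 1.395 × 10^-3 mol
From the 1:3 ratio, n(Cr2O7^2-) in the aliquot = 1/3 × 1.395 × 10^-3 = 4.649 × 10^-4 mol
[Cr2O7^2-]_dilute = 4.649 × 10^-4 / 0.02538 = 0.01832 mol/L
[Cr2O7^2-]_original = 0.01832 × 250.0/10.27 = 0.4459 mol/L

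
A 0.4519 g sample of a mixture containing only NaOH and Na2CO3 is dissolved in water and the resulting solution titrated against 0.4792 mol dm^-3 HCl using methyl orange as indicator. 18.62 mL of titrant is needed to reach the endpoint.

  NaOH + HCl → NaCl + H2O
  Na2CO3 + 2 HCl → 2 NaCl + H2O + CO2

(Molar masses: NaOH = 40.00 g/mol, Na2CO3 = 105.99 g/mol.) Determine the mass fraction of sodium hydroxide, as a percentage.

14.28 %

n(HCl) = 0.01862 × 0.4792 = 8.923 × 10^-3 mol
Let x = n(NaOH), y = n(Na2CO3).
Titrant: 1x + 2y = 8.923 × 10^-3;  mass: 40.00x + 105.99y = 0.4519
Solving, x = 1.613 × 10^-3 mol, y = 3.655 × 10^-3 mol
mass of NaOH = 1.613 × 10^-3 × 40.00 = 0.06451 g
% NaOH = 0.06451 / 0.4519 × 100 = 14.28 %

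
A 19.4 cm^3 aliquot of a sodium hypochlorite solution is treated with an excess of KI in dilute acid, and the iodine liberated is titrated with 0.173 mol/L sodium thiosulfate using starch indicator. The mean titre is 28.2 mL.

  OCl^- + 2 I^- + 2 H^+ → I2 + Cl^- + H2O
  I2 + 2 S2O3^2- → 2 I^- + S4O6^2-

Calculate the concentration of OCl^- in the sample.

n(S2O3^2-) = 0.0282 × 0.173 = 4.88 × 10^-3 mol
n(I2) = n(S2O3^2-)/2 = 2.44 × 10^-3 mol
n(OCl^-) in the aliquot = 2.44 × 10^-3 mol (1:1 ratio)
[OCl^-] = 2.44 × 10^-3 / 0.0194 = 0.126 mol/L

0.126 mol/L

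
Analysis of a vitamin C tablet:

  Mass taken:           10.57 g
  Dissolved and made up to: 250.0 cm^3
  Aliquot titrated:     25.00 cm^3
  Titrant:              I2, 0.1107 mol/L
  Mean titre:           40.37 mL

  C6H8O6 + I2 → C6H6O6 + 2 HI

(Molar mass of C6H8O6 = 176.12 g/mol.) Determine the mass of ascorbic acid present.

n(I2) per titration = 0.04037 × 0.1107 = 4.469 × 10^-3 mol
n(C6H8O6) in each aliquot = 4.469 × 10^-3 mol (1:1 ratio)
n(C6H8O6) in the whole flask = 4.469 × 10^-3 × 250.0/25.00 = 0.04469 mol
mass of C6H8O6 = 0.04469 × 176.12 = 7.871 g

7.871 g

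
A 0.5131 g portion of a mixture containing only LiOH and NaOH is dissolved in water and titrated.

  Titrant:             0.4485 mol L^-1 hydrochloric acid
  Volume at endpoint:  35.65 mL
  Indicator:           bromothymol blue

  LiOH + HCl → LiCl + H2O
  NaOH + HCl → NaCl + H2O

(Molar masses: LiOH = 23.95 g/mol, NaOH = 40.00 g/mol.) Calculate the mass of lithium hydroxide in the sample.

0.1887 g

n(HCl) = 0.03565 × 0.4485 = 0.01599 mol
Let x = n(LiOH), y = n(NaOH).
Titrant: 1x + 1y = 0.01599;  mass: 23.95x + 40.00y = 0.5131
Solving, x = 7.879 × 10^-3 mol, y = 8.110 × 10^-3 mol
mass of LiOH = 7.879 × 10^-3 × 23.95 = 0.1887 g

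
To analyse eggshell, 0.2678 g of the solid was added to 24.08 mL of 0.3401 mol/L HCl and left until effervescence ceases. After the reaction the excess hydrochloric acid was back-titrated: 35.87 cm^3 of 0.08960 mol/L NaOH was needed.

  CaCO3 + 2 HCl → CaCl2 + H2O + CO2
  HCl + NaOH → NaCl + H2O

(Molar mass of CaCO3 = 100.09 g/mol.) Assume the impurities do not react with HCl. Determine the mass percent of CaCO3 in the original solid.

n(HCl) added = 0.02408 × 0.3401 = 8.190 × 10^-3 mol
n(NaOH) used in back-titration = 0.03587 × 0.08960 = 3.214 × 10^-3 mol
n(HCl) left over = 3.214 × 10^-3 mol (1:1 ratio)
n(HCl) consumed by analyte = 8.190 × 10^-3 − 3.214 × 10^-3 = 4.976 × 10^-3 mol
From the 1:2 ratio, n(CaCO3) = 1/2 × 4.976 × 10^-3 = 2.488 × 10^-3 mol
mass of CaCO3 = 2.488 × 10^-3 × 100.09 = 0.2490 g
% CaCO3 = 0.2490 / 0.2678 × 100 = 92.98 %

92.98 %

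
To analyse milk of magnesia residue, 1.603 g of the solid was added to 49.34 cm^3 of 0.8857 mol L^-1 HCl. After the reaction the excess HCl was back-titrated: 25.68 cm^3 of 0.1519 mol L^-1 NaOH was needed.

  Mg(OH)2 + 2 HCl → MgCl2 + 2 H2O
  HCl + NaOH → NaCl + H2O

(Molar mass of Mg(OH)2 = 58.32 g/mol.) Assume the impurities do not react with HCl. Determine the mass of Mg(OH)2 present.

1.161 g

n(HCl) added = 0.04934 × 0.8857 = 0.04370 mol
n(NaOH) used in back-titration = 0.02568 × 0.1519 = 3.901 × 10^-3 mol
n(HCl) left over = 3.901 × 10^-3 mol (1:1 ratio)
n(HCl) consumed by analyte = 0.04370 − 3.901 × 10^-3 = 0.03980 mol
From the 1:2 ratio, n(Mg(OH)2) = 1/2 × 0.03980 = 0.01990 mol
mass of Mg(OH)2 = 0.01990 × 58.32 = 1.161 g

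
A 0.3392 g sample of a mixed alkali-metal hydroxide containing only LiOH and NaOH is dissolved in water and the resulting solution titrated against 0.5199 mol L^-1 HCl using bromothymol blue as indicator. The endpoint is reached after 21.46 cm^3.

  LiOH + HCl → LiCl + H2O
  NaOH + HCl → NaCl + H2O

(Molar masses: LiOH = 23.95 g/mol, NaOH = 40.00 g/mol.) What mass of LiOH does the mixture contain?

0.1598 g

n(HCl) = 0.02146 × 0.5199 = 0.01116 mol
Let x = n(LiOH), y = n(NaOH).
Titrant: 1x + 1y = 0.01116;  mass: 23.95x + 40.00y = 0.3392
Solving, x = 6.672 × 10^-3 mol, y = 4.485 × 10^-3 mol
mass of LiOH = 6.672 × 10^-3 × 23.95 = 0.1598 g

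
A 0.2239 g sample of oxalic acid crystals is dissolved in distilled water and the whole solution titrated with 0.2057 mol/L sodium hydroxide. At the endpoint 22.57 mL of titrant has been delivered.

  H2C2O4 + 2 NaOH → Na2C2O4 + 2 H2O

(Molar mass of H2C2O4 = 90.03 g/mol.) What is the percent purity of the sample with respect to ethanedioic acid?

93.34 %

n(NaOH) = 0.02257 L × 0.2057 mol/L = 4.643 × 10^-3 mol
From the 1:2 ratio, n(H2C2O4) = 1/2 × 4.643 × 10^-3 = 2.321 × 10^-3 mol
mass of H2C2O4 = 2.321 × 10^-3 × 90.03 g/mol = 0.2090 g
% H2C2O4 = 0.2090 / 0.2239 × 100 = 93.34 %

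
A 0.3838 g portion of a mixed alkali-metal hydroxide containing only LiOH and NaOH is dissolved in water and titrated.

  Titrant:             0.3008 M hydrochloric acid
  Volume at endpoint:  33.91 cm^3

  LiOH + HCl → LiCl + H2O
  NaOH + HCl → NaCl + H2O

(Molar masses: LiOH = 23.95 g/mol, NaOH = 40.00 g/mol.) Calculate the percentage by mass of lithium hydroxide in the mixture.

9.411 %

n(HCl) = 0.03391 × 0.3008 = 0.01020 mol
Let x = n(LiOH), y = n(NaOH).
Titrant: 1x + 1y = 0.01020;  mass: 23.95x + 40.00y = 0.3838
Solving, x = 1.508 × 10^-3 mol, y = 8.692 × 10^-3 mol
mass of LiOH = 1.508 × 10^-3 × 23.95 = 0.03612 g
% LiOH = 0.03612 / 0.3838 × 100 = 9.411 %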